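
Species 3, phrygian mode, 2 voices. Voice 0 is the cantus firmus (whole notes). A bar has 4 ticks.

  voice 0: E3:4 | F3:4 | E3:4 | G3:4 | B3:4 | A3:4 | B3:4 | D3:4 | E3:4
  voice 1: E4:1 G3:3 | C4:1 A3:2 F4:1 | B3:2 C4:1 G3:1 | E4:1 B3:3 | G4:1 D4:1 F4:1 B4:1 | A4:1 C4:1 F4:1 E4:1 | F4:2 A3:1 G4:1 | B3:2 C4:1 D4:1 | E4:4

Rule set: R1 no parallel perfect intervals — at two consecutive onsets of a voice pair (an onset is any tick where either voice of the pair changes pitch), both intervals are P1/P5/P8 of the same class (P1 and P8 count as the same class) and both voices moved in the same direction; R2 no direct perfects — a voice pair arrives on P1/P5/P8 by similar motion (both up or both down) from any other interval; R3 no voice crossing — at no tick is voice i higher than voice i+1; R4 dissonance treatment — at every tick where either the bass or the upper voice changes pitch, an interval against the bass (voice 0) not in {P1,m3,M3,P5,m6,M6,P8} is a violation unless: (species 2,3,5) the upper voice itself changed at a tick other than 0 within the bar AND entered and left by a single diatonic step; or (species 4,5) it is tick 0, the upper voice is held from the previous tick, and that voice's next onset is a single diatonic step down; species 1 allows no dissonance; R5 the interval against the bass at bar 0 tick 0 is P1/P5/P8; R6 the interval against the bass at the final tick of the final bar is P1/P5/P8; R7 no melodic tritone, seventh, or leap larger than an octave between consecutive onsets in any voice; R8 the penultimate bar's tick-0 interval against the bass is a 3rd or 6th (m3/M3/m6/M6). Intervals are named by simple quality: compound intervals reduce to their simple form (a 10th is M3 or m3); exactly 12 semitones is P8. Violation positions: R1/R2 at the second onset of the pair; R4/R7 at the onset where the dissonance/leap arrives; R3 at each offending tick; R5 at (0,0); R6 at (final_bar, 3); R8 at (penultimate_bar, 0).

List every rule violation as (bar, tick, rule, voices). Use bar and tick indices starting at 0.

bar 0: v0=E3 v1=E4 downbeat P8
bar 1: v0=F3 v1=C4 downbeat P5
bar 2: v0=E3 v1=B3 downbeat P5
bar 3: v0=G3 v1=E4 downbeat M6
bar 4: v0=B3 v1=G4 downbeat m6
bar 5: v0=A3 v1=A4 downbeat P8
bar 6: v0=B3 v1=F4 downbeat TT
bar 7: v0=D3 v1=B3 downbeat M6
bar 8: v0=E3 v1=E4 downbeat P8
  -> R2 @ bar 1 tick 0 v(0, 1): E3/G3 m3 -> F3/C4 P5 similar
  -> R2 @ bar 2 tick 0 v(0, 1): F3/F4 P8 -> E3/B3 P5 similar
  -> R7 @ bar 2 tick 0 v(1,): F4->B3 leap 6st
  -> R4 @ bar 4 tick 2 v(0, 1): B3/F4 TT untreated
  -> R7 @ bar 4 tick 3 v(1,): F4->B4 leap 6st
  -> R1 @ bar 5 tick 0 v(0, 1): B3/B4 P8 -> A3/A4 P8 similar
  -> R4 @ bar 6 tick 0 v(0, 1): B3/F4 TT untreated
  -> R3 @ bar 6 tick 2 v(0, 1): B3 above A3
  -> R4 @ bar 6 tick 2 v(0, 1): B3/A3 M2 untreated
  -> R7 @ bar 6 tick 3 v(1,): A3->G4 leap 10st
  -> R1 @ bar 8 tick 0 v(0, 1): D3/D4 P8 -> E3/E4 P8 similar

(1, 0, R2, (0, 1))
(2, 0, R2, (0, 1))
(2, 0, R7, (1,))
(4, 2, R4, (0, 1))
(4, 3, R7, (1,))
(5, 0, R1, (0, 1))
(6, 0, R4, (0, 1))
(6, 2, R3, (0, 1))
(6, 2, R4, (0, 1))
(6, 3, R7, (1,))
(8, 0, R1, (0, 1))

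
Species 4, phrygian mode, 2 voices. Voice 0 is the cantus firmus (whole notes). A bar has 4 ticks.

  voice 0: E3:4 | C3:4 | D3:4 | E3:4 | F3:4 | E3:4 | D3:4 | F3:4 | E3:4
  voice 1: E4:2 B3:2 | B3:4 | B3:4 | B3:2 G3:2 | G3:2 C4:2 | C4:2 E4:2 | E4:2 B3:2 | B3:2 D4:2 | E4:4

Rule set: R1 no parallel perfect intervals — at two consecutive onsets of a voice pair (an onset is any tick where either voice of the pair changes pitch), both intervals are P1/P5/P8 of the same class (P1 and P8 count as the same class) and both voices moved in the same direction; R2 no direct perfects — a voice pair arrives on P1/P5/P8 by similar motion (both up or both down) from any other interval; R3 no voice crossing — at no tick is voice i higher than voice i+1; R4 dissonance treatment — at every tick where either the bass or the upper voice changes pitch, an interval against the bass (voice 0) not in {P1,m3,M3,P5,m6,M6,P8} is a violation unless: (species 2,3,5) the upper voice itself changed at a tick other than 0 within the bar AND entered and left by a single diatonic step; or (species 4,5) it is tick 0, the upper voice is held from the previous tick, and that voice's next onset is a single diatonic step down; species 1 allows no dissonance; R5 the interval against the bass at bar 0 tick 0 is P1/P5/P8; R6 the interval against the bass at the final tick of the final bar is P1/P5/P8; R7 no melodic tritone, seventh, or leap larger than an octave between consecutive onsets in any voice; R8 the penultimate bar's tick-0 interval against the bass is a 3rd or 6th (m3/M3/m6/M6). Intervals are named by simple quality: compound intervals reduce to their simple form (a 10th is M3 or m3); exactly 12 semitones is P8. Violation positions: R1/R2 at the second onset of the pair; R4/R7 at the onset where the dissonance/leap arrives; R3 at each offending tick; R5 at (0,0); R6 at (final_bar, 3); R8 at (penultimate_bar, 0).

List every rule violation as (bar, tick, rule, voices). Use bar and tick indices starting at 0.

bar 0: v0=E3 v1=E4 downbeat P8
bar 1: v0=C3 v1=B3 downbeat M7
bar 2: v0=D3 v1=B3 downbeat M6
bar 3: v0=E3 v1=B3 downbeat P5
bar 4: v0=F3 v1=G3 downbeat M2
bar 5: v0=E3 v1=C4 downbeat m6
bar 6: v0=D3 v1=E4 downbeat M2
bar 7: v0=F3 v1=B3 downbeat TT
bar 8: v0=E3 v1=E4 downbeat P8
  -> R4 @ bar 1 tick 0 v(0, 1): C3/B3 M7 untreated
  -> R4 @ bar 4 tick 0 v(0, 1): F3/G3 M2 untreated
  -> R4 @ bar 6 tick 0 v(0, 1): D3/E4 M2 untreated
  -> R4 @ bar 7 tick 0 v(0, 1): F3/B3 TT untreated
  -> R8 @ bar 7 tick 0 v(0, 1): penult TT not 3rd/6th

(1, 0, R4, (0, 1))
(4, 0, R4, (0, 1))
(6, 0, R4, (0, 1))
(7, 0, R4, (0, 1))
(7, 0, R8, (0, 1))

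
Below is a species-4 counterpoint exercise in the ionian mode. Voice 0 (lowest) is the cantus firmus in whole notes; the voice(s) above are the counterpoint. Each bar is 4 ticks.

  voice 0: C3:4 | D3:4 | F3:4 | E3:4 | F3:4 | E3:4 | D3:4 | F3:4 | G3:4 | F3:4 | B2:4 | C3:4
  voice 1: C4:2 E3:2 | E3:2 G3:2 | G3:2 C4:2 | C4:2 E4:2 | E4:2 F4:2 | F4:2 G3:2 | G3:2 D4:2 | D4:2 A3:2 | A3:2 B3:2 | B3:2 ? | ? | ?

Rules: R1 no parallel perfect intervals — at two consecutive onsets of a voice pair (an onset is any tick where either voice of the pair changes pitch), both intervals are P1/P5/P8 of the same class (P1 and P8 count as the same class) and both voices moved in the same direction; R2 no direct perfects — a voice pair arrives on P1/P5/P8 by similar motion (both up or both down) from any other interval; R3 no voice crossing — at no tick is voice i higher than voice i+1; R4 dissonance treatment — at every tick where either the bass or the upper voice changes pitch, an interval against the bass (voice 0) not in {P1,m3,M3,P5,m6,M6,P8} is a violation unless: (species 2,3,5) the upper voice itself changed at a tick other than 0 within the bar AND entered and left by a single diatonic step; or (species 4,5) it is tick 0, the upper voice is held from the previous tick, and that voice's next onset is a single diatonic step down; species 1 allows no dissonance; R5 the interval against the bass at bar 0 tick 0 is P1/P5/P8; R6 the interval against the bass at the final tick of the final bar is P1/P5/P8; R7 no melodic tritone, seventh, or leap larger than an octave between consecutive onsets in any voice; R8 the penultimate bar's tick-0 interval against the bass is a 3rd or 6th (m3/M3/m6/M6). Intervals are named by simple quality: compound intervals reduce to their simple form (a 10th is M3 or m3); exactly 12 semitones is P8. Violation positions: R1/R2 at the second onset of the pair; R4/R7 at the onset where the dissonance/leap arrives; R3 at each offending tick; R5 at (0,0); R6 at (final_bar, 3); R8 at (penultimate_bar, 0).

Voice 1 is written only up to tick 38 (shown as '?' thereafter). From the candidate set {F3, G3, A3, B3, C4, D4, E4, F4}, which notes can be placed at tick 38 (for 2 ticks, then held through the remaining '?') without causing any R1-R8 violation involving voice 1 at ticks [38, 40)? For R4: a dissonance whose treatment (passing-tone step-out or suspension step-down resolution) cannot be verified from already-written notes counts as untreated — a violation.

F3: violates R7
G3: violates R4
A3: legal
B3: legal
C4: legal
D4: legal
E4: violates R4
F4: violates R7

{A3, B3, C4, D4}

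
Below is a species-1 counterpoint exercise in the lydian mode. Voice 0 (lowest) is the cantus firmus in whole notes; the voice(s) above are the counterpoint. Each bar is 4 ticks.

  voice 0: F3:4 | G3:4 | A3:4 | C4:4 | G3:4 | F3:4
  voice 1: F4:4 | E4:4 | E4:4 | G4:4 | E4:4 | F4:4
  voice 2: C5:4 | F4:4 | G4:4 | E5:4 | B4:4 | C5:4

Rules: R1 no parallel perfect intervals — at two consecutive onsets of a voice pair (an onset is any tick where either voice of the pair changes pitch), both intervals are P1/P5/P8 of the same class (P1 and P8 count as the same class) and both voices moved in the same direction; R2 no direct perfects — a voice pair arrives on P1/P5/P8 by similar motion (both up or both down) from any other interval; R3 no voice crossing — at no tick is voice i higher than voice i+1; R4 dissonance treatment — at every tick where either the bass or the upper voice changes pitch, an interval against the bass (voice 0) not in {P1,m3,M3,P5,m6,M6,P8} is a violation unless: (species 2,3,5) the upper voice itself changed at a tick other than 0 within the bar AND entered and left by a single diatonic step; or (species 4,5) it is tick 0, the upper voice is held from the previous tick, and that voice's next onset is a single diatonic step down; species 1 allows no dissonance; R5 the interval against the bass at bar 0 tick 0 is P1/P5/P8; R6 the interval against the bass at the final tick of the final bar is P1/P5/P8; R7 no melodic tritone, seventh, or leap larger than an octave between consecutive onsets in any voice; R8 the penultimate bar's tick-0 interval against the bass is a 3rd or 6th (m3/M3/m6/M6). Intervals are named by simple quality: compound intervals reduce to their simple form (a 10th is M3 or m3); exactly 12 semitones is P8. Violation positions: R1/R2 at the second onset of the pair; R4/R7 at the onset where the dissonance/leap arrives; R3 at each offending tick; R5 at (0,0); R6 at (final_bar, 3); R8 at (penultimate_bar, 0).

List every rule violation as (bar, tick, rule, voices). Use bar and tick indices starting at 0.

bar 0: v0=F3 v1=F4 v2=C5 downbeat P5
bar 1: v0=G3 v1=E4 v2=F4 downbeat m7
bar 2: v0=A3 v1=E4 v2=G4 downbeat m7
bar 3: v0=C4 v1=G4 v2=E5 downbeat M3
bar 4: v0=G3 v1=E4 v2=B4 downbeat M3
bar 5: v0=F3 v1=F4 v2=C5 downbeat P5
  -> R4 @ bar 1 tick 0 v(0, 2): G3/F4 m7 untreated
  -> R4 @ bar 2 tick 0 v(0, 2): A3/G4 m7 untreated
  -> R1 @ bar 3 tick 0 v(0, 1): A3/E4 P5 -> C4/G4 P5 similar
  -> R2 @ bar 4 tick 0 v(1, 2): G4/E5 M6 -> E4/B4 P5 similar
  -> R1 @ bar 5 tick 0 v(1, 2): E4/B4 P5 -> F4/C5 P5 similar

(1, 0, R4, (0, 2))
(2, 0, R4, (0, 2))
(3, 0, R1, (0, 1))
(4, 0, R2, (1, 2))
(5, 0, R1, (1, 2))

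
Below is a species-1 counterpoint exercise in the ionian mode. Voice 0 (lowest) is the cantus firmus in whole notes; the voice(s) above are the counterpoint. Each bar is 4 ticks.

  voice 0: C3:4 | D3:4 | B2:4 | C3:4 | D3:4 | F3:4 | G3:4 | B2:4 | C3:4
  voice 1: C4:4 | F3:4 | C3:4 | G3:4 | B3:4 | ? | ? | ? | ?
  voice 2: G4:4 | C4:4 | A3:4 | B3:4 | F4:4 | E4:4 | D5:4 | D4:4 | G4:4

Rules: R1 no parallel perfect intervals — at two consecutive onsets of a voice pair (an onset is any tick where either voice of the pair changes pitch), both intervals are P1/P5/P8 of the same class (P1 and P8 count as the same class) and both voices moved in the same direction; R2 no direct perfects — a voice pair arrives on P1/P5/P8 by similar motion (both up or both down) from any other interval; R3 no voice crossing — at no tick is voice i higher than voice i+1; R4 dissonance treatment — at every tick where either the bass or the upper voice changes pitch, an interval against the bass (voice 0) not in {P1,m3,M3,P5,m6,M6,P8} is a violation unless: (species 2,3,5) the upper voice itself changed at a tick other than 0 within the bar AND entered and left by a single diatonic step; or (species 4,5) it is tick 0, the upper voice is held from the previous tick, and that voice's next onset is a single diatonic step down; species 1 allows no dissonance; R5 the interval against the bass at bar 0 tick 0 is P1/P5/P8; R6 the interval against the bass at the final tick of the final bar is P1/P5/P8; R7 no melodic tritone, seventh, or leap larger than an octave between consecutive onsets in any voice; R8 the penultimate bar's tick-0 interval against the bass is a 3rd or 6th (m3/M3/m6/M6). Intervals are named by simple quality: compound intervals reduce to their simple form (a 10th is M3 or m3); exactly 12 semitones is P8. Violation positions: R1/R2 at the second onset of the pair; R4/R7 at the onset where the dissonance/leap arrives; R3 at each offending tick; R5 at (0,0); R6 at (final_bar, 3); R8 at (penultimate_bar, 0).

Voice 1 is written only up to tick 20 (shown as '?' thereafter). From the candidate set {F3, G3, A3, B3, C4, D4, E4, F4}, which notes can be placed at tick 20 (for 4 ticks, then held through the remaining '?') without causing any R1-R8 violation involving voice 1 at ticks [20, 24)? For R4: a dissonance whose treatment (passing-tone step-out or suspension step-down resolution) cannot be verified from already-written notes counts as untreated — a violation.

{D4}

F3: violates R7
G3: violates R4
A3: violates R2
B3: violates R4
C4: violates R2
D4: legal
E4: violates R4
F4: violates R2,R3,R7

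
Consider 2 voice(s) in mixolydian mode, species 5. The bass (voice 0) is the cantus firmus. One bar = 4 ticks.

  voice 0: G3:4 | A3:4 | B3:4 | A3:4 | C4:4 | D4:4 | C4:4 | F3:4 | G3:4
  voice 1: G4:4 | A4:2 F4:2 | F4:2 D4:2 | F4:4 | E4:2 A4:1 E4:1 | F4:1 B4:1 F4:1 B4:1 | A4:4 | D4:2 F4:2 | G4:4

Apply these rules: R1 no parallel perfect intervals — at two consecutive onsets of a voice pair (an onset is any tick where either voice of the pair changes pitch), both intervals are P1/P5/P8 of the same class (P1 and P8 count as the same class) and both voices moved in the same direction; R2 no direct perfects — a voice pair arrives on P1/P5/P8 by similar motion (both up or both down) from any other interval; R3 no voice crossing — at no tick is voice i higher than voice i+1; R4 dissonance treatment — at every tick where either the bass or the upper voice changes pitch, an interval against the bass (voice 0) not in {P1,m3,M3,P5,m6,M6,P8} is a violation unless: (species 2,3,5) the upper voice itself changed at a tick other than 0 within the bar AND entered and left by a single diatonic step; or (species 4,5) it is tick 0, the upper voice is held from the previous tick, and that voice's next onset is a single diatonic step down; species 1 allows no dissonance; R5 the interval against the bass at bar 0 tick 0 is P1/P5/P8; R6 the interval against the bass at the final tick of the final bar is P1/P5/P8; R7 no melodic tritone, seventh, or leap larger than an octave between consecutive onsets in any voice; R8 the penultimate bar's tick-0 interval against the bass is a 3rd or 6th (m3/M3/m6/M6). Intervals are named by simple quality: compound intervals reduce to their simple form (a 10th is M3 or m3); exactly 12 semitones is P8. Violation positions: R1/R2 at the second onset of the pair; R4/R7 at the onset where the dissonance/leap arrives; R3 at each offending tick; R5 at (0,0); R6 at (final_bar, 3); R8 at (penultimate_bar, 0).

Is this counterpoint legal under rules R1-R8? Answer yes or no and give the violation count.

bar 0: v0=G3 v1=G4 (P8)
bar 1: v0=A3 v1=A4 (P8)
bar 2: v0=B3 v1=F4 (TT)
bar 3: v0=A3 v1=F4 (m6)
bar 4: v0=C4 v1=E4 (M3)
bar 5: v0=D4 v1=F4 (m3)
bar 6: v0=C4 v1=A4 (M6)
bar 7: v0=F3 v1=D4 (M6)
bar 8: v0=G3 v1=G4 (P8)
  R1 @ bar1.0: G3/G4 P8 -> A3/A4 P8 similar
  R4 @ bar2.0: B3/F4 TT untreated
  R7 @ bar5.1: F4->B4 leap 6st
  R7 @ bar5.2: B4->F4 leap 6st
  R7 @ bar5.3: F4->B4 leap 6st
  R1 @ bar8.0: F3/F4 P8 -> G3/G4 P8 similar

No (6 violations)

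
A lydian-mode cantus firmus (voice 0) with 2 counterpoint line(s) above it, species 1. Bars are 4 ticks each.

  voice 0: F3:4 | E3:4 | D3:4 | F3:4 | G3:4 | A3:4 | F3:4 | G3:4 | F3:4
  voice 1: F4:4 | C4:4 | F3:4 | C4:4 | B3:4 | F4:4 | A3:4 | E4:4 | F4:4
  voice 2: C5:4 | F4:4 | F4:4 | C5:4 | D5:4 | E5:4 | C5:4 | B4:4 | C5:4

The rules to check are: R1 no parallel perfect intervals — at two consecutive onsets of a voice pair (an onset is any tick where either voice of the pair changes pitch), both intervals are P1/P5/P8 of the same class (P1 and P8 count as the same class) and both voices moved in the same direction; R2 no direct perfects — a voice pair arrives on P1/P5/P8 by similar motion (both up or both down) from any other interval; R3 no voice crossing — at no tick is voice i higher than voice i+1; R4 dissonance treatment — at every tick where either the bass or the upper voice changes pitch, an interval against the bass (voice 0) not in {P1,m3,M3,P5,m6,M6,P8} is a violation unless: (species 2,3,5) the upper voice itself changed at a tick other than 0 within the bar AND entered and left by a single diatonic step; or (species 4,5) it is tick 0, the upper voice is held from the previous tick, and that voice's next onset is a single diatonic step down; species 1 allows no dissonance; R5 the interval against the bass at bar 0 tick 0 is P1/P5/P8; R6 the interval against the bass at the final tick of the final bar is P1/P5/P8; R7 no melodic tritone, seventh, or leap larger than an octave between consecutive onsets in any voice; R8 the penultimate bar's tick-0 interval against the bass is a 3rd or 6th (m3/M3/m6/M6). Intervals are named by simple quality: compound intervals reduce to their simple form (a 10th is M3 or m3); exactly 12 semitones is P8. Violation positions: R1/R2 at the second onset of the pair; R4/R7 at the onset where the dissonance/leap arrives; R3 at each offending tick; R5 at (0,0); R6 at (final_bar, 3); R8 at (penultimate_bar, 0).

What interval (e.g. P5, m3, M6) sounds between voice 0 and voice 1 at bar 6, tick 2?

M3

voice 0=F3 voice 1=A3 -> M3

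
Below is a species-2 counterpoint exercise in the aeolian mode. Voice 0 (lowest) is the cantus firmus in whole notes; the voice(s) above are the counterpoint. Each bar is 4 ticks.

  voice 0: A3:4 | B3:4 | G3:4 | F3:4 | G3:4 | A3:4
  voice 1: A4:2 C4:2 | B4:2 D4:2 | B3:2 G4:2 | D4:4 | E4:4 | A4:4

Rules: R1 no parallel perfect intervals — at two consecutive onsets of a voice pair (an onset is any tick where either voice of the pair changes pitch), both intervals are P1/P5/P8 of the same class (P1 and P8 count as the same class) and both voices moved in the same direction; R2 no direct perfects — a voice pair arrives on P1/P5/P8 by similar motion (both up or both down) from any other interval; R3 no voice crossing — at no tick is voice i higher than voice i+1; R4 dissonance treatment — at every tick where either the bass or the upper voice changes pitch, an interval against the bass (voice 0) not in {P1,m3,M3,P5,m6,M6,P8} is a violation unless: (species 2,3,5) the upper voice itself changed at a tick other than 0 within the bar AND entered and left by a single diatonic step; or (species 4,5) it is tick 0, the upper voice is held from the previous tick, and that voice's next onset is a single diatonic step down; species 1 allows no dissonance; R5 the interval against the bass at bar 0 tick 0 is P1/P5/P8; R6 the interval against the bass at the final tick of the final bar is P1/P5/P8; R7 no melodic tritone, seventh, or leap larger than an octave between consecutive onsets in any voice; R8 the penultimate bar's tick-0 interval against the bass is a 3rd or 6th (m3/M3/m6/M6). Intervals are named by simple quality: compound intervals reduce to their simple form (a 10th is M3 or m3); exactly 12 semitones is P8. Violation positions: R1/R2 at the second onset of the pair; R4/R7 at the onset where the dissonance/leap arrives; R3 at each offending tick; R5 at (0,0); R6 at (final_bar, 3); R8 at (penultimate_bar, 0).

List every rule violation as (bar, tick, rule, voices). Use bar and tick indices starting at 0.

bar 0: v0=A3 v1=A4 downbeat P8
bar 1: v0=B3 v1=B4 downbeat P8
bar 2: v0=G3 v1=B3 downbeat M3
bar 3: v0=F3 v1=D4 downbeat M6
bar 4: v0=G3 v1=E4 downbeat M6
bar 5: v0=A3 v1=A4 downbeat P8
  -> R2 @ bar 1 tick 0 v(0, 1): A3/C4 m3 -> B3/B4 P8 similar
  -> R7 @ bar 1 tick 0 v(1,): C4->B4 leap 11st
  -> R2 @ bar 5 tick 0 v(0, 1): G3/E4 M6 -> A3/A4 P8 similar

(1, 0, R2, (0, 1))
(1, 0, R7, (1,))
(5, 0, R2, (0, 1))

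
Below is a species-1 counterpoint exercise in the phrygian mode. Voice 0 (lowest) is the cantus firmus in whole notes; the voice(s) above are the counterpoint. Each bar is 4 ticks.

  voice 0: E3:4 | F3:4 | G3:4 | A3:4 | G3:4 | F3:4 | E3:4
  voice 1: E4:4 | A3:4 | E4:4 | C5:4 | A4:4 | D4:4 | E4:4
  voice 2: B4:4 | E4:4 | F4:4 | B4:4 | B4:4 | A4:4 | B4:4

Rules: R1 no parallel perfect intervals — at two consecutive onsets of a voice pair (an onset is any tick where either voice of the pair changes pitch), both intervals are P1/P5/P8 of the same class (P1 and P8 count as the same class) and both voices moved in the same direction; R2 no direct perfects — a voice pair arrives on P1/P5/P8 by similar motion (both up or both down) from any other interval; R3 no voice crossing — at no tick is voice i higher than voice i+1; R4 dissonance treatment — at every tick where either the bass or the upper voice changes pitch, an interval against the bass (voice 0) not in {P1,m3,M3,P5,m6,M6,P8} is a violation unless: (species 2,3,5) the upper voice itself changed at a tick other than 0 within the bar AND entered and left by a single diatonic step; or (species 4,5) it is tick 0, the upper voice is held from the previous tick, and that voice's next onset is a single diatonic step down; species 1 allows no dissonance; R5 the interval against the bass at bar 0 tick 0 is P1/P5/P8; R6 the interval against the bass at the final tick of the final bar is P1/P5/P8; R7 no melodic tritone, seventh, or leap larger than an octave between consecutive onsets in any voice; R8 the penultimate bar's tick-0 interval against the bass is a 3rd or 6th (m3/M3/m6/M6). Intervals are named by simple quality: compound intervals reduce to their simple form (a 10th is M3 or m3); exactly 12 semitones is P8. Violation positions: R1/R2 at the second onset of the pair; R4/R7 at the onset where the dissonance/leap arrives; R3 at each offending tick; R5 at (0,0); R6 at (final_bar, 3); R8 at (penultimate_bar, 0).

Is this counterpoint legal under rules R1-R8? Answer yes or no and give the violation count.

bar 0: v0=E3 v1=E4 v2=B4 (P5)
bar 1: v0=F3 v1=A3 v2=E4 (M7)
bar 2: v0=G3 v1=E4 v2=F4 (m7)
bar 3: v0=A3 v1=C5 v2=B4 (M2)
bar 4: v0=G3 v1=A4 v2=B4 (M3)
bar 5: v0=F3 v1=D4 v2=A4 (M3)
bar 6: v0=E3 v1=E4 v2=B4 (P5)
  R1 @ bar1.0: E4/B4 P5 -> A3/E4 P5 similar
  R4 @ bar1.0: F3/E4 M7 untreated
  R4 @ bar2.0: G3/F4 m7 untreated
  R3 @ bar3.0: C5 above B4
  R4 @ bar3.0: A3/B4 M2 untreated
  R7 @ bar3.0: F4->B4 leap 6st
  R3 @ bar3.1: C5 above B4
  R3 @ bar3.2: C5 above B4
  R3 @ bar3.3: C5 above B4
  R4 @ bar4.0: G3/A4 M2 untreated
  R2 @ bar5.0: A4/B4 M2 -> D4/A4 P5 similar
  R1 @ bar6.0: D4/A4 P5 -> E4/B4 P5 similar

No (12 violations)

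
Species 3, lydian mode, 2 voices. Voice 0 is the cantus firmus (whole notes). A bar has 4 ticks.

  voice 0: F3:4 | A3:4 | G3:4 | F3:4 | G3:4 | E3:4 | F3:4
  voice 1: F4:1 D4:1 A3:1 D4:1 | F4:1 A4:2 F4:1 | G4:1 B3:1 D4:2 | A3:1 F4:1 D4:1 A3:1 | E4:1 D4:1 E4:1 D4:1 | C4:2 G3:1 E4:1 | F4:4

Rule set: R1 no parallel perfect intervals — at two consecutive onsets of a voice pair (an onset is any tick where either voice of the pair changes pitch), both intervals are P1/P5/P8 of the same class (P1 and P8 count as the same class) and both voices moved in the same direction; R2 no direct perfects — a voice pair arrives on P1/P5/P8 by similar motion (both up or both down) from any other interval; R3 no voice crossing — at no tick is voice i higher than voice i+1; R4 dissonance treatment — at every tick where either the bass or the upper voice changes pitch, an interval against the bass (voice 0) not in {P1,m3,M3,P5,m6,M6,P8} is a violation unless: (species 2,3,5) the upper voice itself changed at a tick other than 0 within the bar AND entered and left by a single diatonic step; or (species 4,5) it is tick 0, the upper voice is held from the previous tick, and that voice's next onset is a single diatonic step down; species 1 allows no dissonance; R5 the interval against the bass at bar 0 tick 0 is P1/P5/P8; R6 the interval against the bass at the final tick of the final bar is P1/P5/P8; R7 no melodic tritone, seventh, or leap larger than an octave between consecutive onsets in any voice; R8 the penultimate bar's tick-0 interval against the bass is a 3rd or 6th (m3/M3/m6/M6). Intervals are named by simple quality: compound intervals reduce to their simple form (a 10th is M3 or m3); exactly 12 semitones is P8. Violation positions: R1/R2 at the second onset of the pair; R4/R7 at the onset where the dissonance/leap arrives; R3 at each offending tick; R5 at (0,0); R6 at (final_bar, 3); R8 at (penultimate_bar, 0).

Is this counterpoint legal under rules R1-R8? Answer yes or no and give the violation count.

No (1 violations)

bar 0: v0=F3 v1=F4 (P8)
bar 1: v0=A3 v1=F4 (m6)
bar 2: v0=G3 v1=G4 (P8)
bar 3: v0=F3 v1=A3 (M3)
bar 4: v0=G3 v1=E4 (M6)
bar 5: v0=E3 v1=C4 (m6)
bar 6: v0=F3 v1=F4 (P8)
  R1 @ bar6.0: E3/E4 P8 -> F3/F4 P8 similar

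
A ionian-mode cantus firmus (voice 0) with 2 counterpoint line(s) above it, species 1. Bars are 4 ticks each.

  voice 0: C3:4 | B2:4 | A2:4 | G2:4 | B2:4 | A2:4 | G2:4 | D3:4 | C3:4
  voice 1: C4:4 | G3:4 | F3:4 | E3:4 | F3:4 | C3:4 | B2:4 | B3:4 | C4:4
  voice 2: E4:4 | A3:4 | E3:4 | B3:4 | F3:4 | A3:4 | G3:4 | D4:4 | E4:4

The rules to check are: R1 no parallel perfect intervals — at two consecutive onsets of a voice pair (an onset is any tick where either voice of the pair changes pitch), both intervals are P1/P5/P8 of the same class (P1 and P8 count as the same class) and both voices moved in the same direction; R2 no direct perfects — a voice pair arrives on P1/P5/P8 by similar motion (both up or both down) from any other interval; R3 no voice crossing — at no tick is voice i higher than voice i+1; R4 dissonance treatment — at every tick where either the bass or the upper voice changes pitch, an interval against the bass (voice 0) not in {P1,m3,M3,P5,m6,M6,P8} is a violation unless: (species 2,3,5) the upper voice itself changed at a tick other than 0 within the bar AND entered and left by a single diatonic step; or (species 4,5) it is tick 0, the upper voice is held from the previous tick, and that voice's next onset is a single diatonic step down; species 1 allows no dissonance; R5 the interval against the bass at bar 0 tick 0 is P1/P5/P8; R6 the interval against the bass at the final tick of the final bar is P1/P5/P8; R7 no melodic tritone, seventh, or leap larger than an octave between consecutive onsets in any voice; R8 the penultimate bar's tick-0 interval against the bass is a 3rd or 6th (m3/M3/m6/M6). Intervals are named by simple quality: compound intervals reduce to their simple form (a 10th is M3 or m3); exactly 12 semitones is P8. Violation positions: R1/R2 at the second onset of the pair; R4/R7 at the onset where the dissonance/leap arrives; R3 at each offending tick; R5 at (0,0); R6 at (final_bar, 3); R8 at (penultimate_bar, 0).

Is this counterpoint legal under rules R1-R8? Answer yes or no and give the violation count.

No (14 violations)

bar 0: v0=C3 v1=C4 v2=E4 (M3)
bar 1: v0=B2 v1=G3 v2=A3 (m7)
bar 2: v0=A2 v1=F3 v2=E3 (P5)
bar 3: v0=G2 v1=E3 v2=B3 (M3)
bar 4: v0=B2 v1=F3 v2=F3 (TT)
bar 5: v0=A2 v1=C3 v2=A3 (P8)
bar 6: v0=G2 v1=B2 v2=G3 (P8)
bar 7: v0=D3 v1=B3 v2=D4 (P8)
bar 8: v0=C3 v1=C4 v2=E4 (M3)
  R5 @ bar0.0: opens on M3
  R4 @ bar1.0: B2/A3 m7 untreated
  R2 @ bar2.0: B2/A3 m7 -> A2/E3 P5 similar
  R3 @ bar2.0: F3 above E3
  R3 @ bar2.1: F3 above E3
  R3 @ bar2.2: F3 above E3
  R3 @ bar2.3: F3 above E3
  R4 @ bar4.0: B2/F3 TT untreated
  R4 @ bar4.0: B2/F3 TT untreated
  R7 @ bar4.0: B3->F3 leap 6st
  R1 @ bar6.0: A2/A3 P8 -> G2/G3 P8 similar
  R1 @ bar7.0: G2/G3 P8 -> D3/D4 P8 similar
  R8 @ bar7.0: penult P8 not 3rd/6th
  R6 @ bar8.3: closes on M3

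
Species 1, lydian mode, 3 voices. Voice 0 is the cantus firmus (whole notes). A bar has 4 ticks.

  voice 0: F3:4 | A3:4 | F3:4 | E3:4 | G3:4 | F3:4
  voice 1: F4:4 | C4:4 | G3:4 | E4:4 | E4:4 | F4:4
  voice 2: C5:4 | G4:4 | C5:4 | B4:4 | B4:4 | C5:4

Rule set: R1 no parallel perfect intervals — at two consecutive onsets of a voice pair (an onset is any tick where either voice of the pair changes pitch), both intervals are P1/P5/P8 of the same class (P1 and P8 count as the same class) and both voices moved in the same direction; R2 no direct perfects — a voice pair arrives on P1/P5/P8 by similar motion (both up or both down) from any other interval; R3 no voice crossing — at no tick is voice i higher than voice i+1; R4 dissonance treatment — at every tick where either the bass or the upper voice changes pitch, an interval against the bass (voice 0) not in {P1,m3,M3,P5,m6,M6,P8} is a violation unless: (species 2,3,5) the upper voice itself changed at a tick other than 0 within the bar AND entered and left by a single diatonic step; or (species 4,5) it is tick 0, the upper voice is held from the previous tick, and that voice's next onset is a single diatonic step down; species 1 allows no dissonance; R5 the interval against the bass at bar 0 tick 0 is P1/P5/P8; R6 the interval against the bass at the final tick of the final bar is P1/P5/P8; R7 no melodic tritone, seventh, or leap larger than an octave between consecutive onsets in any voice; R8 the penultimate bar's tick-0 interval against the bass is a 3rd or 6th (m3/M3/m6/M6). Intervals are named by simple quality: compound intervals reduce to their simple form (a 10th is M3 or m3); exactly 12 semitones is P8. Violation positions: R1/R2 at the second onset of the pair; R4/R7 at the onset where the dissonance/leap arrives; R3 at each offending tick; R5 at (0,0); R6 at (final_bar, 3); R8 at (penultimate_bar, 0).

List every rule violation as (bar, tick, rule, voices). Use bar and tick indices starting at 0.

bar 0: v0=F3 v1=F4 v2=C5 downbeat P5
bar 1: v0=A3 v1=C4 v2=G4 downbeat m7
bar 2: v0=F3 v1=G3 v2=C5 downbeat P5
bar 3: v0=E3 v1=E4 v2=B4 downbeat P5
bar 4: v0=G3 v1=E4 v2=B4 downbeat M3
bar 5: v0=F3 v1=F4 v2=C5 downbeat P5
  -> R1 @ bar 1 tick 0 v(1, 2): F4/C5 P5 -> C4/G4 P5 similar
  -> R4 @ bar 1 tick 0 v(0, 2): A3/G4 m7 untreated
  -> R4 @ bar 2 tick 0 v(0, 1): F3/G3 M2 untreated
  -> R1 @ bar 3 tick 0 v(0, 2): F3/C5 P5 -> E3/B4 P5 similar
  -> R1 @ bar 5 tick 0 v(1, 2): E4/B4 P5 -> F4/C5 P5 similar

(1, 0, R1, (1, 2))
(1, 0, R4, (0, 2))
(2, 0, R4, (0, 1))
(3, 0, R1, (0, 2))
(5, 0, R1, (1, 2))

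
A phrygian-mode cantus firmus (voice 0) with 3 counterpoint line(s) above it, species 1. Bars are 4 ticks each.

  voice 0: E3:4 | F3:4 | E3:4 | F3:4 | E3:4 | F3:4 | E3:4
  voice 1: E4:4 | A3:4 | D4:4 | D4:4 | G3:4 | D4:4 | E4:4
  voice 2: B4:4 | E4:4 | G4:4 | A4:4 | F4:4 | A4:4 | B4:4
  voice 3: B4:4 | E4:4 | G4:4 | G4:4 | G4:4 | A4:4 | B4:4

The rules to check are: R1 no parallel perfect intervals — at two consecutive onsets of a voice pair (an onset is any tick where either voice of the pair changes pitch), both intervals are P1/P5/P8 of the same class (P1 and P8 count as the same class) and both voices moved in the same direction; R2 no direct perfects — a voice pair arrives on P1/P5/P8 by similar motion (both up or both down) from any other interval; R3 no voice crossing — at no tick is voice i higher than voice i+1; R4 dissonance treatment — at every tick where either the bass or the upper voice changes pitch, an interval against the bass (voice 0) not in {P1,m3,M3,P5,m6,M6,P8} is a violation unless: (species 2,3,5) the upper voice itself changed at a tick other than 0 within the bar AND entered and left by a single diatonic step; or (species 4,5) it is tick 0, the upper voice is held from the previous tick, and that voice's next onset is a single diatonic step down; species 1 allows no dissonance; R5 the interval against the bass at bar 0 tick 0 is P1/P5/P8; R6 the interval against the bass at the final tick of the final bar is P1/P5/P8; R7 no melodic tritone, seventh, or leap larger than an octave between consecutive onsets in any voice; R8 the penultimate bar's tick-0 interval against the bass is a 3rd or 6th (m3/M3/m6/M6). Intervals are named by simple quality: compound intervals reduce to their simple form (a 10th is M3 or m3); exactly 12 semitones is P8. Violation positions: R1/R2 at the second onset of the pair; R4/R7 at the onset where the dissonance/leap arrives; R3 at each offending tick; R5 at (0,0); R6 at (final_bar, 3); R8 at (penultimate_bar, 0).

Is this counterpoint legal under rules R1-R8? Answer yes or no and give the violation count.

No (19 violations)

bar 0: v0=E3 v1=E4 v2=B4 v3=B4 (P5)
bar 1: v0=F3 v1=A3 v2=E4 v3=E4 (M7)
bar 2: v0=E3 v1=D4 v2=G4 v3=G4 (m3)
bar 3: v0=F3 v1=D4 v2=A4 v3=G4 (M2)
bar 4: v0=E3 v1=G3 v2=F4 v3=G4 (m3)
bar 5: v0=F3 v1=D4 v2=A4 v3=A4 (M3)
bar 6: v0=E3 v1=E4 v2=B4 v3=B4 (P5)
  R1 @ bar1.0: E4/B4 P5 -> A3/E4 P5 similar
  R1 @ bar1.0: E4/B4 P5 -> A3/E4 P5 similar
  R1 @ bar1.0: B4/B4 P1 -> E4/E4 P1 similar
  R4 @ bar1.0: F3/E4 M7 untreated
  R4 @ bar1.0: F3/E4 M7 untreated
  R1 @ bar2.0: E4/E4 P1 -> G4/G4 P1 similar
  R4 @ bar2.0: E3/D4 m7 untreated
  R3 @ bar3.0: A4 above G4
  R4 @ bar3.0: F3/G4 M2 untreated
  R3 @ bar3.1: A4 above G4
  R3 @ bar3.2: A4 above G4
  R3 @ bar3.3: A4 above G4
  R4 @ bar4.0: E3/F4 m2 untreated
  R2 @ bar5.0: G3/F4 m7 -> D4/A4 P5 similar
  R2 @ bar5.0: G3/G4 P8 -> D4/A4 P5 similar
  R2 @ bar5.0: F4/G4 M2 -> A4/A4 P1 similar
  R1 @ bar6.0: D4/A4 P5 -> E4/B4 P5 similar
  R1 @ bar6.0: D4/A4 P5 -> E4/B4 P5 similar
  R1 @ bar6.0: A4/A4 P1 -> B4/B4 P1 similar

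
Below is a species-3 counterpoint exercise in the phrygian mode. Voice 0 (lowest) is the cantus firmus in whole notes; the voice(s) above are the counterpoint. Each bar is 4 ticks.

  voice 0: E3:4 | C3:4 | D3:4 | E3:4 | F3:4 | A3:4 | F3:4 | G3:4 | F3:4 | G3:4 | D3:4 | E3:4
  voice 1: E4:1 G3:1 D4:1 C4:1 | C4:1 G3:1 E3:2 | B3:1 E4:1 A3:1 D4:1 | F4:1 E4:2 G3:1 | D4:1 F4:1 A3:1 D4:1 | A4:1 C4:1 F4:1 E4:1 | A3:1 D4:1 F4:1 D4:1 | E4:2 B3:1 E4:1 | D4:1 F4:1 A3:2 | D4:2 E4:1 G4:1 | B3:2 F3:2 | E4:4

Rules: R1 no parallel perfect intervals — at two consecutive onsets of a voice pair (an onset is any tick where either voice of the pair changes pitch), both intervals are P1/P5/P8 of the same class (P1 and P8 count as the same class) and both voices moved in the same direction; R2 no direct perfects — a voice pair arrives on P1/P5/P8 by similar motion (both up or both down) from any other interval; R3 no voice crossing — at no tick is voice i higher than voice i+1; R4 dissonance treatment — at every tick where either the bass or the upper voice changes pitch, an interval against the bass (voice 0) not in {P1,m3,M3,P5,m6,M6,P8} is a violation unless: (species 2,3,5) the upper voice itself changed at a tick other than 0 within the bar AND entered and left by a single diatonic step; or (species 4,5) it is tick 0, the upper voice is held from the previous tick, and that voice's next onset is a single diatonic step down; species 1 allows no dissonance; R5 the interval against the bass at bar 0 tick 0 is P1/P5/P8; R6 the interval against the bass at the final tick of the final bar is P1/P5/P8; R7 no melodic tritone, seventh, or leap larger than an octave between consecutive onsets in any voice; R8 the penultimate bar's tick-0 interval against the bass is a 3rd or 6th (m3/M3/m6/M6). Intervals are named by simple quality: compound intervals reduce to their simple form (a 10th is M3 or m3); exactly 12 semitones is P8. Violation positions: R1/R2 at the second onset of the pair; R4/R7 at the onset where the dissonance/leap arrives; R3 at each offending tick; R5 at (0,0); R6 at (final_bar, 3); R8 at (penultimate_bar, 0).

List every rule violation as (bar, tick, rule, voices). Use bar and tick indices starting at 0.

(0, 2, R4, (0, 1))
(2, 1, R4, (0, 1))
(3, 0, R4, (0, 1))
(5, 0, R2, (0, 1))
(9, 0, R2, (0, 1))
(10, 2, R7, (1,))
(11, 0, R2, (0, 1))
(11, 0, R7, (1,))

bar 0: v0=E3 v1=E4 downbeat P8
bar 1: v0=C3 v1=C4 downbeat P8
bar 2: v0=D3 v1=B3 downbeat M6
bar 3: v0=E3 v1=F4 downbeat m2
bar 4: v0=F3 v1=D4 downbeat M6
bar 5: v0=A3 v1=A4 downbeat P8
bar 6: v0=F3 v1=A3 downbeat M3
bar 7: v0=G3 v1=E4 downbeat M6
bar 8: v0=F3 v1=D4 downbeat M6
bar 9: v0=G3 v1=D4 downbeat P5
bar 10: v0=D3 v1=B3 downbeat M6
bar 11: v0=E3 v1=E4 downbeat P8
  -> R4 @ bar 0 tick 2 v(0, 1): E3/D4 m7 untreated
  -> R4 @ bar 2 tick 1 v(0, 1): D3/E4 M2 untreated
  -> R4 @ bar 3 tick 0 v(0, 1): E3/F4 m2 untreated
  -> R2 @ bar 5 tick 0 v(0, 1): F3/D4 M6 -> A3/A4 P8 similar
  -> R2 @ bar 9 tick 0 v(0, 1): F3/A3 M3 -> G3/D4 P5 similar
  -> R7 @ bar 10 tick 2 v(1,): B3->F3 leap 6st
  -> R2 @ bar 11 tick 0 v(0, 1): D3/F3 m3 -> E3/E4 P8 similar
  -> R7 @ bar 11 tick 0 v(1,): F3->E4 leap 11st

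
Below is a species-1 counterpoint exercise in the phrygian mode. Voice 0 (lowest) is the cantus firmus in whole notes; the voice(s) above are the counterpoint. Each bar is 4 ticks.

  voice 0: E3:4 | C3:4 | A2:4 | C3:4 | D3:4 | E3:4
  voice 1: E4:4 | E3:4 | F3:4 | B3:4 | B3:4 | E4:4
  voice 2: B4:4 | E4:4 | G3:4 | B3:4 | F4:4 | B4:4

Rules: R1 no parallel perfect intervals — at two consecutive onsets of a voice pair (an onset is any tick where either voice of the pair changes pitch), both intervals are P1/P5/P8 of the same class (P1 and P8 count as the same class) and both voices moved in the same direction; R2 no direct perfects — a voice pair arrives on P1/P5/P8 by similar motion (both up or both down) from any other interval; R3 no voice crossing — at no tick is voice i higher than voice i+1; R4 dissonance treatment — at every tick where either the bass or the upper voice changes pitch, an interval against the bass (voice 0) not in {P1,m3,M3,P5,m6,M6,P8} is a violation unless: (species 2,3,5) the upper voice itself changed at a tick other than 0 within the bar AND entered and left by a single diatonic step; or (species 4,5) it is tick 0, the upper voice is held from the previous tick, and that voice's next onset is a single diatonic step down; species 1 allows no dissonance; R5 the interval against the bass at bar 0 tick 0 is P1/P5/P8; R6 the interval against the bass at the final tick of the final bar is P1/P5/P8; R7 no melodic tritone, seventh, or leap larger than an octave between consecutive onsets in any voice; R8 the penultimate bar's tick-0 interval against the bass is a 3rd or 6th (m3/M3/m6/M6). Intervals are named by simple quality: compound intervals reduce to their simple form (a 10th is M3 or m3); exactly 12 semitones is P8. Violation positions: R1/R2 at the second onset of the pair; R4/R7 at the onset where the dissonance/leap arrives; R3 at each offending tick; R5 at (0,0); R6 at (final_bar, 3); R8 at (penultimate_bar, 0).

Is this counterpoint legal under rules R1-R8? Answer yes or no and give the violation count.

No (11 violations)

bar 0: v0=E3 v1=E4 v2=B4 (P5)
bar 1: v0=C3 v1=E3 v2=E4 (M3)
bar 2: v0=A2 v1=F3 v2=G3 (m7)
bar 3: v0=C3 v1=B3 v2=B3 (M7)
bar 4: v0=D3 v1=B3 v2=F4 (m3)
bar 5: v0=E3 v1=E4 v2=B4 (P5)
  R2 @ bar1.0: E4/B4 P5 -> E3/E4 P8 similar
  R4 @ bar2.0: A2/G3 m7 untreated
  R2 @ bar3.0: F3/G3 M2 -> B3/B3 P1 similar
  R4 @ bar3.0: C3/B3 M7 untreated
  R4 @ bar3.0: C3/B3 M7 untreated
  R7 @ bar3.0: F3->B3 leap 6st
  R7 @ bar4.0: B3->F4 leap 6st
  R2 @ bar5.0: D3/B3 M6 -> E3/E4 P8 similar
  R2 @ bar5.0: D3/F4 m3 -> E3/B4 P5 similar
  R2 @ bar5.0: B3/F4 TT -> E4/B4 P5 similar
  R7 @ bar5.0: F4->B4 leap 6st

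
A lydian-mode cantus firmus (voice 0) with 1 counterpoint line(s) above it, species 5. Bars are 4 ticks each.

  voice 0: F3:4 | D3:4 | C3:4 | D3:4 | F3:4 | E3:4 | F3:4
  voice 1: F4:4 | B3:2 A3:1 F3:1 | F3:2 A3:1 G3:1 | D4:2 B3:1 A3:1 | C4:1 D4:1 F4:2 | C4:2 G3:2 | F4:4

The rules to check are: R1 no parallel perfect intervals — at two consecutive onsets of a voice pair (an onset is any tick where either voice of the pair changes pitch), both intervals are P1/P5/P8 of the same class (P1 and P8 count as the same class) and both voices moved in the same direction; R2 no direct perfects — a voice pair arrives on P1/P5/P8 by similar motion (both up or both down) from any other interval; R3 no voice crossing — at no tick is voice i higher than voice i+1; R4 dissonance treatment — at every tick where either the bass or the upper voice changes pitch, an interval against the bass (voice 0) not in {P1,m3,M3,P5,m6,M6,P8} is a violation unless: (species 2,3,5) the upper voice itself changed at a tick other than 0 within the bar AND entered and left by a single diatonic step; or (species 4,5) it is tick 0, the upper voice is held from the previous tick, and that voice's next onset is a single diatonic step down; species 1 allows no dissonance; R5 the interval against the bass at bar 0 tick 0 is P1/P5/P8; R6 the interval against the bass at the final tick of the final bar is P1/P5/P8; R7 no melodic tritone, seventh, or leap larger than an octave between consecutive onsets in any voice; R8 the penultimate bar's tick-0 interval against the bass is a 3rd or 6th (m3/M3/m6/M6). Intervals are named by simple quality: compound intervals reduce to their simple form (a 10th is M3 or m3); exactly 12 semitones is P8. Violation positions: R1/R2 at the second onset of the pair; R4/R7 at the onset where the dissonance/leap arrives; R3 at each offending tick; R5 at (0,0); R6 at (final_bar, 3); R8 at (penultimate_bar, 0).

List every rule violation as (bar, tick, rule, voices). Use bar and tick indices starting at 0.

(1, 0, R7, (1,))
(2, 0, R4, (0, 1))
(3, 0, R2, (0, 1))
(4, 0, R1, (0, 1))
(6, 0, R2, (0, 1))
(6, 0, R7, (1,))

bar 0: v0=F3 v1=F4 downbeat P8
bar 1: v0=D3 v1=B3 downbeat M6
bar 2: v0=C3 v1=F3 downbeat P4
bar 3: v0=D3 v1=D4 downbeat P8
bar 4: v0=F3 v1=C4 downbeat P5
bar 5: v0=E3 v1=C4 downbeat m6
bar 6: v0=F3 v1=F4 downbeat P8
  -> R7 @ bar 1 tick 0 v(1,): F4->B3 leap 6st
  -> R4 @ bar 2 tick 0 v(0, 1): C3/F3 P4 untreated
  -> R2 @ bar 3 tick 0 v(0, 1): C3/G3 P5 -> D3/D4 P8 similar
  -> R1 @ bar 4 tick 0 v(0, 1): D3/A3 P5 -> F3/C4 P5 similar
  -> R2 @ bar 6 tick 0 v(0, 1): E3/G3 m3 -> F3/F4 P8 similar
  -> R7 @ bar 6 tick 0 v(1,): G3->F4 leap 10st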